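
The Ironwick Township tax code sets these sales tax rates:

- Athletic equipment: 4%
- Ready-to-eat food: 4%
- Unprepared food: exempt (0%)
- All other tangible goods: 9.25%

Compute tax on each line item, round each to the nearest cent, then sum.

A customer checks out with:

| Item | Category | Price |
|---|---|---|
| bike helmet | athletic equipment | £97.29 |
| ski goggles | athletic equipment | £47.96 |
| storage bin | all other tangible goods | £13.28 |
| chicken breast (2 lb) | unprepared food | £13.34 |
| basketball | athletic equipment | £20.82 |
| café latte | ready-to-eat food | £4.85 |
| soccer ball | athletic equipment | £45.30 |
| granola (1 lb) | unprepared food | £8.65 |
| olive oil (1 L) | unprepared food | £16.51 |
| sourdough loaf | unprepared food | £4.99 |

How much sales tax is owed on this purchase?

£9.87

Bike helmet £97.29: athletic equipment → 4% → £3.89
Ski goggles £47.96: athletic equipment → 4% → £1.92
Storage bin £13.28: all other tangible goods → 9.25% → £1.23
Chicken breast (2 lb) £13.34: unprepared food → 0% → £0.00
Basketball £20.82: athletic equipment → 4% → £0.83
Café latte £4.85: ready-to-eat food → 4% → £0.19
Soccer ball £45.30: athletic equipment → 4% → £1.81
Granola (1 lb) £8.65: unprepared food → 0% → £0.00
Olive oil (1 L) £16.51: unprepared food → 0% → £0.00
Sourdough loaf £4.99: unprepared food → 0% → £0.00
Total tax = £3.89 + £1.92 + £1.23 + £0.83 + £0.19 + £1.81 = £9.87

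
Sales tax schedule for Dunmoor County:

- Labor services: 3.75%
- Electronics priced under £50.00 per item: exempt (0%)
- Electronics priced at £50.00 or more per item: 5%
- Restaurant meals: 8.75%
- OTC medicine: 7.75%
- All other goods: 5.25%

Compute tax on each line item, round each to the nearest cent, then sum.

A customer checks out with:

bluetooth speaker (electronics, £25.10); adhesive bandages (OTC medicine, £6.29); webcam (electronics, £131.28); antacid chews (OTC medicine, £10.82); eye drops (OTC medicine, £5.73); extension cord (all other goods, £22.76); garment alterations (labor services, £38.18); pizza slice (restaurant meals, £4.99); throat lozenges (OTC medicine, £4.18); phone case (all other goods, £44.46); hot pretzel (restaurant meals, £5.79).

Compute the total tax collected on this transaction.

Bluetooth speaker £25.10: electronics, under £50.00 → 0% → £0.00
Adhesive bandages £6.29: OTC medicine → 7.75% → £0.49
Webcam £131.28: electronics, £50.00 or more → 5% → £6.56
Antacid chews £10.82: OTC medicine → 7.75% → £0.84
Eye drops £5.73: OTC medicine → 7.75% → £0.44
Extension cord £22.76: all other goods → 5.25% → £1.19
Garment alterations £38.18: labor services → 3.75% → £1.43
Pizza slice £4.99: restaurant meals → 8.75% → £0.44
Throat lozenges £4.18: OTC medicine → 7.75% → £0.32
Phone case £44.46: all other goods → 5.25% → £2.33
Hot pretzel £5.79: restaurant meals → 8.75% → £0.51
Total tax = £0.49 + £6.56 + £0.84 + £0.44 + £1.19 + £1.43 + £0.44 + £0.32 + £2.33 + £0.51 = £14.55

£14.55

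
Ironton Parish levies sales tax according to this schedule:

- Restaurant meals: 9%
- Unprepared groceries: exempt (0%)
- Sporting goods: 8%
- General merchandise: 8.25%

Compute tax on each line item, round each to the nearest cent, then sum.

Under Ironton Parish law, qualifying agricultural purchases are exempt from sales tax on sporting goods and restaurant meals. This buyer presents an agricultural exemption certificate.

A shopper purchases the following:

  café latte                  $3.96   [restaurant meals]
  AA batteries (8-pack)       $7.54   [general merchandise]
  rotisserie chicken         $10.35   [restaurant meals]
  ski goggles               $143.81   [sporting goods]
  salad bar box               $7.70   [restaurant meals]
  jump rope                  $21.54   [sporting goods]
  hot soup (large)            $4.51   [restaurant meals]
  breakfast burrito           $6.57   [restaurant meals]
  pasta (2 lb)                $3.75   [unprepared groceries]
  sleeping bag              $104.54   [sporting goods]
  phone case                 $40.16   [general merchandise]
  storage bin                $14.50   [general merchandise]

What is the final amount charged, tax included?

Café latte $3.96: restaurant meals, buyer-exempt → 0% → $0.00
AA batteries (8-pack) $7.54: general merchandise → 8.25% → $0.62
Rotisserie chicken $10.35: restaurant meals, buyer-exempt → 0% → $0.00
Ski goggles $143.81: sporting goods, buyer-exempt → 0% → $0.00
Salad bar box $7.70: restaurant meals, buyer-exempt → 0% → $0.00
Jump rope $21.54: sporting goods, buyer-exempt → 0% → $0.00
Hot soup (large) $4.51: restaurant meals, buyer-exempt → 0% → $0.00
Breakfast burrito $6.57: restaurant meals, buyer-exempt → 0% → $0.00
Pasta (2 lb) $3.75: unprepared groceries → 0% → $0.00
Sleeping bag $104.54: sporting goods, buyer-exempt → 0% → $0.00
Phone case $40.16: general merchandise → 8.25% → $3.31
Storage bin $14.50: general merchandise → 8.25% → $1.20
Subtotal = $368.93; tax = $5.13; total due = $374.06

$374.06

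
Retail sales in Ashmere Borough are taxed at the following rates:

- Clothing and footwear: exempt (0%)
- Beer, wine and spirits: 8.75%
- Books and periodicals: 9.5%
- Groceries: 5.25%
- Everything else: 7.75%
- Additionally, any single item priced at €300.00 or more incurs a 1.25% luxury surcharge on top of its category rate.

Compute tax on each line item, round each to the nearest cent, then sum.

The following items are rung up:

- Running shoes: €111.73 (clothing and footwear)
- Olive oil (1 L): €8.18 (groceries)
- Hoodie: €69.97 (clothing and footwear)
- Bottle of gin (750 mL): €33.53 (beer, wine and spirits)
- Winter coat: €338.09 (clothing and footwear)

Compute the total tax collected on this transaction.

Running shoes €111.73: clothing and footwear → 0% → €0.00
Olive oil (1 L) €8.18: groceries → 5.25% → €0.43
Hoodie €69.97: clothing and footwear → 0% → €0.00
Bottle of gin (750 mL) €33.53: beer, wine and spirits → 8.75% → €2.93
Winter coat €338.09: clothing and footwear → 0% + 1.25% surcharge = 1.25% → €4.23
Total tax = €0.43 + €2.93 + €4.23 = €7.59

€7.59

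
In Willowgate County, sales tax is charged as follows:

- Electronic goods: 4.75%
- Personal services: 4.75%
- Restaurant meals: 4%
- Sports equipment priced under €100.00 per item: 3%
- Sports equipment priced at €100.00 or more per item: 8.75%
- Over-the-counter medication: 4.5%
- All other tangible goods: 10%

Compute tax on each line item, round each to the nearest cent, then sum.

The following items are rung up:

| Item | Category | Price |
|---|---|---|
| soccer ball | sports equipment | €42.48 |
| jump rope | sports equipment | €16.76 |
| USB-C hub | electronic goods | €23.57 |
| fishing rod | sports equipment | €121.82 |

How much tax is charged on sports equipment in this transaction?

€12.43

Soccer ball €42.48: sports equipment, under €100.00 → 3% → €1.27
Jump rope €16.76: sports equipment, under €100.00 → 3% → €0.50
Fishing rod €121.82: sports equipment, €100.00 or more → 8.75% → €10.66
Tax on sports equipment = €1.27 + €0.50 + €10.66 = €12.43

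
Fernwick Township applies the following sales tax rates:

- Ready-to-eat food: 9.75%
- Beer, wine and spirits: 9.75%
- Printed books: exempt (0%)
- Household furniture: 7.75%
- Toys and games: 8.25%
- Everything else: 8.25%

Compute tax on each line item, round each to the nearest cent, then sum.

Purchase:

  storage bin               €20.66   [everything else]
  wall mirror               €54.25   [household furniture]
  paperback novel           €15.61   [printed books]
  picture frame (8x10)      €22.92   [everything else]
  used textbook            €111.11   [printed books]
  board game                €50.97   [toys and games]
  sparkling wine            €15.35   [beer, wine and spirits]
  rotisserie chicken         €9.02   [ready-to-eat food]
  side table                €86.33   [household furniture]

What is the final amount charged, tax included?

€407.29

Storage bin €20.66: everything else → 8.25% → €1.70
Wall mirror €54.25: household furniture → 7.75% → €4.20
Paperback novel €15.61: printed books → 0% → €0.00
Picture frame (8x10) €22.92: everything else → 8.25% → €1.89
Used textbook €111.11: printed books → 0% → €0.00
Board game €50.97: toys and games → 8.25% → €4.21
Sparkling wine €15.35: beer, wine and spirits → 9.75% → €1.50
Rotisserie chicken €9.02: ready-to-eat food → 9.75% → €0.88
Side table €86.33: household furniture → 7.75% → €6.69
Subtotal = €386.22; tax = €21.07; total due = €407.29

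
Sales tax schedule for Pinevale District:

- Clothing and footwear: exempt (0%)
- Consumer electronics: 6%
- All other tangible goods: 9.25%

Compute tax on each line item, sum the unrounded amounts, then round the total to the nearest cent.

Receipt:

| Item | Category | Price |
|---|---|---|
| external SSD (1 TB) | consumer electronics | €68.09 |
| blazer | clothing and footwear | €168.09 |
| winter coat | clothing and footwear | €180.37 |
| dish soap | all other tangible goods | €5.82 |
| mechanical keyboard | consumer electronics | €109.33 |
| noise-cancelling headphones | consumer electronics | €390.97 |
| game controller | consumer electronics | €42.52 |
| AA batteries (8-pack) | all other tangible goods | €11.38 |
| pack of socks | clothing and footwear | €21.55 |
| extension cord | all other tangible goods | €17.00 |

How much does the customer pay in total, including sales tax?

External SSD (1 TB) €68.09: consumer electronics → 6% → €4.0854
Blazer €168.09: clothing and footwear → 0% → €0.00
Winter coat €180.37: clothing and footwear → 0% → €0.00
Dish soap €5.82: all other tangible goods → 9.25% → €0.53835
Mechanical keyboard €109.33: consumer electronics → 6% → €6.5598
Noise-cancelling headphones €390.97: consumer electronics → 6% → €23.4582
Game controller €42.52: consumer electronics → 6% → €2.5512
AA batteries (8-pack) €11.38: all other tangible goods → 9.25% → €1.05265
Pack of socks €21.55: clothing and footwear → 0% → €0.00
Extension cord €17.00: all other tangible goods → 9.25% → €1.5725
Subtotal = €1015.12; unrounded tax = €39.8181 → €39.82; total due = €1054.94

€1054.94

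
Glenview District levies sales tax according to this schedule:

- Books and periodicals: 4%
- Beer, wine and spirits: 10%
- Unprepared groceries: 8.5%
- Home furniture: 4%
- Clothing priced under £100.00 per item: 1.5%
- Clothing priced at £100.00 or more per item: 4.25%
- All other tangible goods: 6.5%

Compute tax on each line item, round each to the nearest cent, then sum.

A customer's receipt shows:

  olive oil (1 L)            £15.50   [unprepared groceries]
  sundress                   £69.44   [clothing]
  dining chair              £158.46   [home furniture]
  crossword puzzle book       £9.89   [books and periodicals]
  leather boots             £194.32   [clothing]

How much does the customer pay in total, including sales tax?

£464.97

Olive oil (1 L) £15.50: unprepared groceries → 8.5% → £1.32
Sundress £69.44: clothing, under £100.00 → 1.5% → £1.04
Dining chair £158.46: home furniture → 4% → £6.34
Crossword puzzle book £9.89: books and periodicals → 4% → £0.40
Leather boots £194.32: clothing, £100.00 or more → 4.25% → £8.26
Subtotal = £447.61; tax = £17.36; total due = £464.97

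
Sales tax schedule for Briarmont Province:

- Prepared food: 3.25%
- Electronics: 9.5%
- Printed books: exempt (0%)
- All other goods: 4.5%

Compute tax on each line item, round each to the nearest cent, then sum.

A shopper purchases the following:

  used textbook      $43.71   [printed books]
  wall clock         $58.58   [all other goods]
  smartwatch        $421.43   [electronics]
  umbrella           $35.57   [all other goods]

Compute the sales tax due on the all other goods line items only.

Wall clock $58.58: all other goods → 4.5% → $2.64
Umbrella $35.57: all other goods → 4.5% → $1.60
Tax on all other goods = $2.64 + $1.60 = $4.24

$4.24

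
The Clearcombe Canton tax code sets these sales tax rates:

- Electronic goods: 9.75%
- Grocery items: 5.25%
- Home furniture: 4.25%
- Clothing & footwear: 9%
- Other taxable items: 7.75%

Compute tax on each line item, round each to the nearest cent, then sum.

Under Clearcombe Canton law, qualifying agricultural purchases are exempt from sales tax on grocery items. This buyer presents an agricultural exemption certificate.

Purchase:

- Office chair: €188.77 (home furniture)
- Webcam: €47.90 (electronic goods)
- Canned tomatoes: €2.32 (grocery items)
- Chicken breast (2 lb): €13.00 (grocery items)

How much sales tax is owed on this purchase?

€12.69

Office chair €188.77: home furniture → 4.25% → €8.02
Webcam €47.90: electronic goods → 9.75% → €4.67
Canned tomatoes €2.32: grocery items, buyer-exempt → 0% → €0.00
Chicken breast (2 lb) €13.00: grocery items, buyer-exempt → 0% → €0.00
Total tax = €8.02 + €4.67 = €12.69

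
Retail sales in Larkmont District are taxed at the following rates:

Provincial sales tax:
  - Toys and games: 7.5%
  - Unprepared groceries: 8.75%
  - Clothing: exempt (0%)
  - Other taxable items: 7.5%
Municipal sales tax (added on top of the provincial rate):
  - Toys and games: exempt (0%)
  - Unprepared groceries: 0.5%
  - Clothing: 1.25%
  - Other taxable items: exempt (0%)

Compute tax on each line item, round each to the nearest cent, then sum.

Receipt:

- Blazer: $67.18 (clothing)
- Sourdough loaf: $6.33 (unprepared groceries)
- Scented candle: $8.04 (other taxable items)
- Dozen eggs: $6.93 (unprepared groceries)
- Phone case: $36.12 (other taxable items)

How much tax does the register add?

Blazer $67.18: clothing → 0% + 1.25% municipal = 1.25% → $0.84
Sourdough loaf $6.33: unprepared groceries → 8.75% + 0.5% municipal = 9.25% → $0.59
Scented candle $8.04: other taxable items → 7.5% + 0% municipal = 7.5% → $0.60
Dozen eggs $6.93: unprepared groceries → 8.75% + 0.5% municipal = 9.25% → $0.64
Phone case $36.12: other taxable items → 7.5% + 0% municipal = 7.5% → $2.71
Total tax = $0.84 + $0.59 + $0.60 + $0.64 + $2.71 = $5.38

$5.38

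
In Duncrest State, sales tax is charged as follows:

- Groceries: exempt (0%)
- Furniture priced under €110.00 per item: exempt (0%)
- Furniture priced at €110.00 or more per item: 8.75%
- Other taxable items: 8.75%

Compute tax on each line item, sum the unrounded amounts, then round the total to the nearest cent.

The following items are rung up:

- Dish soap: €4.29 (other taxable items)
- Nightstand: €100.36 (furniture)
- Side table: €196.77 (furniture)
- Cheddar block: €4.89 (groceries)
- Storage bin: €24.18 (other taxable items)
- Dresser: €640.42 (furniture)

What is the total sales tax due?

Dish soap €4.29: other taxable items → 8.75% → €0.375375
Nightstand €100.36: furniture, under €110.00 → 0% → €0.00
Side table €196.77: furniture, €110.00 or more → 8.75% → €17.217375
Cheddar block €4.89: groceries → 0% → €0.00
Storage bin €24.18: other taxable items → 8.75% → €2.11575
Dresser €640.42: furniture, €110.00 or more → 8.75% → €56.03675
Unrounded tax sum = €75.74525 → €75.75

€75.75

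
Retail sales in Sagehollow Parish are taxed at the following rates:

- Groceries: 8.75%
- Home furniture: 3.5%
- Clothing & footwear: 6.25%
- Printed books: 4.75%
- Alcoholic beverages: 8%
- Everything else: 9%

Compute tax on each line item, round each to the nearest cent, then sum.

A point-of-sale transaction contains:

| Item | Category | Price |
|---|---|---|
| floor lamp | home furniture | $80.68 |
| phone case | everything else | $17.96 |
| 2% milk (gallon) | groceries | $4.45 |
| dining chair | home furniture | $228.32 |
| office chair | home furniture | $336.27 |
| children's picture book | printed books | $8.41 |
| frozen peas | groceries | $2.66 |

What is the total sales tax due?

$25.22

Floor lamp $80.68: home furniture → 3.5% → $2.82
Phone case $17.96: everything else → 9% → $1.62
2% milk (gallon) $4.45: groceries → 8.75% → $0.39
Dining chair $228.32: home furniture → 3.5% → $7.99
Office chair $336.27: home furniture → 3.5% → $11.77
Children's picture book $8.41: printed books → 4.75% → $0.40
Frozen peas $2.66: groceries → 8.75% → $0.23
Total tax = $2.82 + $1.62 + $0.39 + $7.99 + $11.77 + $0.40 + $0.23 = $25.22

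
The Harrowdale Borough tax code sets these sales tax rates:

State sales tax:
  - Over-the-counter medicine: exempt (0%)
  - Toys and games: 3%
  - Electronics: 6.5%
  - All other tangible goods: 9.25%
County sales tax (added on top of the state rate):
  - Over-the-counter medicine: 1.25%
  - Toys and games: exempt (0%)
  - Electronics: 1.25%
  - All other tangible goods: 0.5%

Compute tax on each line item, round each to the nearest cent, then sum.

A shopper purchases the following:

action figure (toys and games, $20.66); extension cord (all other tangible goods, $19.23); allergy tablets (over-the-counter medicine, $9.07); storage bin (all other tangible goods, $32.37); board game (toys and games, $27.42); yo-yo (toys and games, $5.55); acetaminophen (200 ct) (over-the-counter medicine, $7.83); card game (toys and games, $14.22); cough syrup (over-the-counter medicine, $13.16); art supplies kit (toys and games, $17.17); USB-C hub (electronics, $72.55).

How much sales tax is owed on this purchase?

Action figure $20.66: toys and games → 3% + 0% county = 3% → $0.62
Extension cord $19.23: all other tangible goods → 9.25% + 0.5% county = 9.75% → $1.87
Allergy tablets $9.07: over-the-counter medicine → 0% + 1.25% county = 1.25% → $0.11
Storage bin $32.37: all other tangible goods → 9.25% + 0.5% county = 9.75% → $3.16
Board game $27.42: toys and games → 3% + 0% county = 3% → $0.82
Yo-yo $5.55: toys and games → 3% + 0% county = 3% → $0.17
Acetaminophen (200 ct) $7.83: over-the-counter medicine → 0% + 1.25% county = 1.25% → $0.10
Card game $14.22: toys and games → 3% + 0% county = 3% → $0.43
Cough syrup $13.16: over-the-counter medicine → 0% + 1.25% county = 1.25% → $0.16
Art supplies kit $17.17: toys and games → 3% + 0% county = 3% → $0.52
USB-C hub $72.55: electronics → 6.5% + 1.25% county = 7.75% → $5.62
Total tax = $0.62 + $1.87 + $0.11 + $3.16 + $0.82 + $0.17 + $0.10 + $0.43 + $0.16 + $0.52 + $5.62 = $13.58

$13.58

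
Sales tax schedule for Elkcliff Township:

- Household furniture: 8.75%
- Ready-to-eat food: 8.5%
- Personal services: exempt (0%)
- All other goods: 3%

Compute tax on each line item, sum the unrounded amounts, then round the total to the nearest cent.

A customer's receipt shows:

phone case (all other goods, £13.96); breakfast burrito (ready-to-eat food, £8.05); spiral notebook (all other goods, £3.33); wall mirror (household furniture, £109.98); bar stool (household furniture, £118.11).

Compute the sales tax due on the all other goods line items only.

Phone case £13.96: all other goods → 3% → £0.4188
Spiral notebook £3.33: all other goods → 3% → £0.0999
Tax on all other goods: unrounded sum = £0.5187 → £0.52

£0.52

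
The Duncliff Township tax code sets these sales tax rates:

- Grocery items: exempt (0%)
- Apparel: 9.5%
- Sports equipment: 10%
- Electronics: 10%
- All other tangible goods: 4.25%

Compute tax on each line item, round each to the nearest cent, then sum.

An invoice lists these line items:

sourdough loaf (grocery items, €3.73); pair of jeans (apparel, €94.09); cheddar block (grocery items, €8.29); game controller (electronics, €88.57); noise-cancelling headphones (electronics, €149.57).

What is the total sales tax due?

Sourdough loaf €3.73: grocery items → 0% → €0.00
Pair of jeans €94.09: apparel → 9.5% → €8.94
Cheddar block €8.29: grocery items → 0% → €0.00
Game controller €88.57: electronics → 10% → €8.86
Noise-cancelling headphones €149.57: electronics → 10% → €14.96
Total tax = €8.94 + €8.86 + €14.96 = €32.76

€32.76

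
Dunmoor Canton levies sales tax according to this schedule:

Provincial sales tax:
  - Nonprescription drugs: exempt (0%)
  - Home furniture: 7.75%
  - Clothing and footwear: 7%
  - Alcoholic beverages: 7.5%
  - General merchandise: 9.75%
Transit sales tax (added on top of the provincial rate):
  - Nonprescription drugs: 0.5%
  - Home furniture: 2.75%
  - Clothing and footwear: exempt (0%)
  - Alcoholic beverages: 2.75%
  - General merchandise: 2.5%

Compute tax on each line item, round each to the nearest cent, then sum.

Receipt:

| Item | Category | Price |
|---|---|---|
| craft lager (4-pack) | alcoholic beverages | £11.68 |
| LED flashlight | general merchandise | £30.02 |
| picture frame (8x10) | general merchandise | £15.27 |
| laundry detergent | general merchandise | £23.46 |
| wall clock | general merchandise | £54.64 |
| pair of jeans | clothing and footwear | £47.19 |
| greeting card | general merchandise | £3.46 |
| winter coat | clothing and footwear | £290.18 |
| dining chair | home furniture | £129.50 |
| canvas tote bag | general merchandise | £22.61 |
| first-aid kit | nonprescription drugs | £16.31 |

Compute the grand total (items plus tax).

£701.11

Craft lager (4-pack) £11.68: alcoholic beverages → 7.5% + 2.75% transit = 10.25% → £1.20
LED flashlight £30.02: general merchandise → 9.75% + 2.5% transit = 12.25% → £3.68
Picture frame (8x10) £15.27: general merchandise → 9.75% + 2.5% transit = 12.25% → £1.87
Laundry detergent £23.46: general merchandise → 9.75% + 2.5% transit = 12.25% → £2.87
Wall clock £54.64: general merchandise → 9.75% + 2.5% transit = 12.25% → £6.69
Pair of jeans £47.19: clothing and footwear → 7% + 0% transit = 7% → £3.30
Greeting card £3.46: general merchandise → 9.75% + 2.5% transit = 12.25% → £0.42
Winter coat £290.18: clothing and footwear → 7% + 0% transit = 7% → £20.31
Dining chair £129.50: home furniture → 7.75% + 2.75% transit = 10.5% → £13.60
Canvas tote bag £22.61: general merchandise → 9.75% + 2.5% transit = 12.25% → £2.77
First-aid kit £16.31: nonprescription drugs → 0% + 0.5% transit = 0.5% → £0.08
Subtotal = £644.32; tax = £56.79; total due = £701.11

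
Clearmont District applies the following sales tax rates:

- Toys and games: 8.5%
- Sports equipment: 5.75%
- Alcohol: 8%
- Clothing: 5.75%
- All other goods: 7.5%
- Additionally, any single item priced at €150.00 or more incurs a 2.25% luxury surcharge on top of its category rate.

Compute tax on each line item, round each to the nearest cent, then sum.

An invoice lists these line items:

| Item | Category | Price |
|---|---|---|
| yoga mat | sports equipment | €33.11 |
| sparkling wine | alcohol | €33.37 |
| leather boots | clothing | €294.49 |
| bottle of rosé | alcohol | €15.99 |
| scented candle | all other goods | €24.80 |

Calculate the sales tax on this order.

Yoga mat €33.11: sports equipment → 5.75% → €1.90
Sparkling wine €33.37: alcohol → 8% → €2.67
Leather boots €294.49: clothing → 5.75% + 2.25% surcharge = 8% → €23.56
Bottle of rosé €15.99: alcohol → 8% → €1.28
Scented candle €24.80: all other goods → 7.5% → €1.86
Total tax = €1.90 + €2.67 + €23.56 + €1.28 + €1.86 = €31.27

€31.27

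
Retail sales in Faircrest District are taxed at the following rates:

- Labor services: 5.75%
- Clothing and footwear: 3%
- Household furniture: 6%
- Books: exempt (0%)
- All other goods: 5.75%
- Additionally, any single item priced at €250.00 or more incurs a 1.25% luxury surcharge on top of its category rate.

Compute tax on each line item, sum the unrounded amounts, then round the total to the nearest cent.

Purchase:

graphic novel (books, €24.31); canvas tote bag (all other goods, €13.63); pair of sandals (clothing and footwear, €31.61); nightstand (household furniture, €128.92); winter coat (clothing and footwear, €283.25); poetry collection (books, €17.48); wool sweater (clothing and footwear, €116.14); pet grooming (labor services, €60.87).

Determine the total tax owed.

€28.49

Graphic novel €24.31: books → 0% → €0.00
Canvas tote bag €13.63: all other goods → 5.75% → €0.783725
Pair of sandals €31.61: clothing and footwear → 3% → €0.9483
Nightstand €128.92: household furniture → 6% → €7.7352
Winter coat €283.25: clothing and footwear → 3% + 1.25% surcharge = 4.25% → €12.038125
Poetry collection €17.48: books → 0% → €0.00
Wool sweater €116.14: clothing and footwear → 3% → €3.4842
Pet grooming €60.87: labor services → 5.75% → €3.500025
Unrounded tax sum = €28.489575 → €28.49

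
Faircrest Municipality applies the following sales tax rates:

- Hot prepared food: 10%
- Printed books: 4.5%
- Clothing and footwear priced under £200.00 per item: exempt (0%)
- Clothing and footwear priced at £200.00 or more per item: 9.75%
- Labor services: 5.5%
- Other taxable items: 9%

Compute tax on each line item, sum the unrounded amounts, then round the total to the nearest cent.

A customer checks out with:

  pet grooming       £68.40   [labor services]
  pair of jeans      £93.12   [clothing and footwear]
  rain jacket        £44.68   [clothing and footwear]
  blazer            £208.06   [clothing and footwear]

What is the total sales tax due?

Pet grooming £68.40: labor services → 5.5% → £3.762
Pair of jeans £93.12: clothing and footwear, under £200.00 → 0% → £0.00
Rain jacket £44.68: clothing and footwear, under £200.00 → 0% → £0.00
Blazer £208.06: clothing and footwear, £200.00 or more → 9.75% → £20.28585
Unrounded tax sum = £24.04785 → £24.05

£24.05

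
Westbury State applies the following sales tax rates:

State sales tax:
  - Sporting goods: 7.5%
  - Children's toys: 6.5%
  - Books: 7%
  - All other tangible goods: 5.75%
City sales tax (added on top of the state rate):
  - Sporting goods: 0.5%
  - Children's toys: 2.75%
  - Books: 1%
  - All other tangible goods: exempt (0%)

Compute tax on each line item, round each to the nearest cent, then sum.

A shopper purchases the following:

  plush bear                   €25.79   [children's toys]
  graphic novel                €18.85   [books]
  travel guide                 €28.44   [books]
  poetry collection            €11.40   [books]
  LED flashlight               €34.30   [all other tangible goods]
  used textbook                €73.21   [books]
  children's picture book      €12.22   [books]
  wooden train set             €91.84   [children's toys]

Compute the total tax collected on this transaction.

Plush bear €25.79: children's toys → 6.5% + 2.75% city = 9.25% → €2.39
Graphic novel €18.85: books → 7% + 1% city = 8% → €1.51
Travel guide €28.44: books → 7% + 1% city = 8% → €2.28
Poetry collection €11.40: books → 7% + 1% city = 8% → €0.91
LED flashlight €34.30: all other tangible goods → 5.75% + 0% city = 5.75% → €1.97
Used textbook €73.21: books → 7% + 1% city = 8% → €5.86
Children's picture book €12.22: books → 7% + 1% city = 8% → €0.98
Wooden train set €91.84: children's toys → 6.5% + 2.75% city = 9.25% → €8.50
Total tax = €2.39 + €1.51 + €2.28 + €0.91 + €1.97 + €5.86 + €0.98 + €8.50 = €24.40

€24.40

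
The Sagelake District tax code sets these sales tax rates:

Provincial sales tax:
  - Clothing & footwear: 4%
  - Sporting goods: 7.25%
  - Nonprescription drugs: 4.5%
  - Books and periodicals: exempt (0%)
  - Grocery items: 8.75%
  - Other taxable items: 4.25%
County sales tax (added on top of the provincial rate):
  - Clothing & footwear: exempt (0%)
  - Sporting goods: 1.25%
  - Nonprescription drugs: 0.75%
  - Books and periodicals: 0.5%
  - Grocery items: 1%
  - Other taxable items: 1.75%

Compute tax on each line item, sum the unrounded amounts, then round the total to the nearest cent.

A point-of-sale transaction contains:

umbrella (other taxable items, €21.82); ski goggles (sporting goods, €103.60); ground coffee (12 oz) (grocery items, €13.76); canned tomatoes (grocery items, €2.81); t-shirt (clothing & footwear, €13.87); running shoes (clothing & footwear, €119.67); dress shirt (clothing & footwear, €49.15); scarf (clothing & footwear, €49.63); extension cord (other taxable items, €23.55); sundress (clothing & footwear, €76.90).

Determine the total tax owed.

Umbrella €21.82: other taxable items → 4.25% + 1.75% county = 6% → €1.3092
Ski goggles €103.60: sporting goods → 7.25% + 1.25% county = 8.5% → €8.806
Ground coffee (12 oz) €13.76: grocery items → 8.75% + 1% county = 9.75% → €1.3416
Canned tomatoes €2.81: grocery items → 8.75% + 1% county = 9.75% → €0.273975
T-shirt €13.87: clothing & footwear → 4% + 0% county = 4% → €0.5548
Running shoes €119.67: clothing & footwear → 4% + 0% county = 4% → €4.7868
Dress shirt €49.15: clothing & footwear → 4% + 0% county = 4% → €1.966
Scarf €49.63: clothing & footwear → 4% + 0% county = 4% → €1.9852
Extension cord €23.55: other taxable items → 4.25% + 1.75% county = 6% → €1.413
Sundress €76.90: clothing & footwear → 4% + 0% county = 4% → €3.076
Unrounded tax sum = €25.512575 → €25.51

€25.51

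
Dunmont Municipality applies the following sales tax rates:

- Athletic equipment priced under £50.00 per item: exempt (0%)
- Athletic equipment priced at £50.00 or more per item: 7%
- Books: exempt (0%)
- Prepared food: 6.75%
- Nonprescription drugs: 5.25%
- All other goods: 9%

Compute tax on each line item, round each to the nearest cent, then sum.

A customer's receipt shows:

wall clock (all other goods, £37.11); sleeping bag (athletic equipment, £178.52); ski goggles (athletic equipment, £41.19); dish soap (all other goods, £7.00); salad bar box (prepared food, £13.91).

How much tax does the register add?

£17.41

Wall clock £37.11: all other goods → 9% → £3.34
Sleeping bag £178.52: athletic equipment, £50.00 or more → 7% → £12.50
Ski goggles £41.19: athletic equipment, under £50.00 → 0% → £0.00
Dish soap £7.00: all other goods → 9% → £0.63
Salad bar box £13.91: prepared food → 6.75% → £0.94
Total tax = £3.34 + £12.50 + £0.63 + £0.94 = £17.41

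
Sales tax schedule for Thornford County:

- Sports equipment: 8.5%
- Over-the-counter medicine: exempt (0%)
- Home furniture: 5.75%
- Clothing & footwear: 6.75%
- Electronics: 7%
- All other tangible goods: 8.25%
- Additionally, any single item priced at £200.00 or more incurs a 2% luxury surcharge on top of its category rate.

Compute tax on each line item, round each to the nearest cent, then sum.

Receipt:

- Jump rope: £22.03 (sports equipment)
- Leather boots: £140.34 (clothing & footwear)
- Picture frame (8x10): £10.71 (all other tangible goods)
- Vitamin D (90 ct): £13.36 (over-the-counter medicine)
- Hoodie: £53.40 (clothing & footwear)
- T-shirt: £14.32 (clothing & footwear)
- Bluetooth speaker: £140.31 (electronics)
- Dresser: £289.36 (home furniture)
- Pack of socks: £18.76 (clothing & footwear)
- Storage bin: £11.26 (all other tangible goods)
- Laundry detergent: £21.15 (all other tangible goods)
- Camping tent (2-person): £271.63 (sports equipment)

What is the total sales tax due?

Jump rope £22.03: sports equipment → 8.5% → £1.87
Leather boots £140.34: clothing & footwear → 6.75% → £9.47
Picture frame (8x10) £10.71: all other tangible goods → 8.25% → £0.88
Vitamin D (90 ct) £13.36: over-the-counter medicine → 0% → £0.00
Hoodie £53.40: clothing & footwear → 6.75% → £3.60
T-shirt £14.32: clothing & footwear → 6.75% → £0.97
Bluetooth speaker £140.31: electronics → 7% → £9.82
Dresser £289.36: home furniture → 5.75% + 2% surcharge = 7.75% → £22.43
Pack of socks £18.76: clothing & footwear → 6.75% → £1.27
Storage bin £11.26: all other tangible goods → 8.25% → £0.93
Laundry detergent £21.15: all other tangible goods → 8.25% → £1.74
Camping tent (2-person) £271.63: sports equipment → 8.5% + 2% surcharge = 10.5% → £28.52
Total tax = £1.87 + £9.47 + £0.88 + £3.60 + £0.97 + £9.82 + £22.43 + £1.27 + £0.93 + £1.74 + £28.52 = £81.50

£81.50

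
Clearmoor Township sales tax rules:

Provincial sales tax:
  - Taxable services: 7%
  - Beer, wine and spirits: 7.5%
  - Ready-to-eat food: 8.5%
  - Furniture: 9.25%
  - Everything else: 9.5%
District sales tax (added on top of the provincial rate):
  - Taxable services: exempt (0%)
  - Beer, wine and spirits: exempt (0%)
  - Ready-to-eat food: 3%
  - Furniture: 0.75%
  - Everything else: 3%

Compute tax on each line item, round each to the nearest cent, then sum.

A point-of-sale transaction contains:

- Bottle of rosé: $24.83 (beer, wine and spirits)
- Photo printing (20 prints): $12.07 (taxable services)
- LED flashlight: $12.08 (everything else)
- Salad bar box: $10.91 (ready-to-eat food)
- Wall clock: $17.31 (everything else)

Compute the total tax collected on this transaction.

Bottle of rosé $24.83: beer, wine and spirits → 7.5% + 0% district = 7.5% → $1.86
Photo printing (20 prints) $12.07: taxable services → 7% + 0% district = 7% → $0.84
LED flashlight $12.08: everything else → 9.5% + 3% district = 12.5% → $1.51
Salad bar box $10.91: ready-to-eat food → 8.5% + 3% district = 11.5% → $1.25
Wall clock $17.31: everything else → 9.5% + 3% district = 12.5% → $2.16
Total tax = $1.86 + $0.84 + $1.51 + $1.25 + $2.16 = $7.62

$7.62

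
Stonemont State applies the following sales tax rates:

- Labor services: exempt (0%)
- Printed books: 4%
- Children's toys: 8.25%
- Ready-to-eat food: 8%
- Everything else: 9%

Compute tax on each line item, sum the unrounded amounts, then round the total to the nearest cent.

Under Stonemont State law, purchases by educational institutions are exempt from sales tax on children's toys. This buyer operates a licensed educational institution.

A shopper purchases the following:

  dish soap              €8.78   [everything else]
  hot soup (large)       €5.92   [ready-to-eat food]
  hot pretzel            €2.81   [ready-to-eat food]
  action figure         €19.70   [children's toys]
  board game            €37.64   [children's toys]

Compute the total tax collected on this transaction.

€1.49

Dish soap €8.78: everything else → 9% → €0.7902
Hot soup (large) €5.92: ready-to-eat food → 8% → €0.4736
Hot pretzel €2.81: ready-to-eat food → 8% → €0.2248
Action figure €19.70: children's toys, buyer-exempt → 0% → €0.00
Board game €37.64: children's toys, buyer-exempt → 0% → €0.00
Unrounded tax sum = €1.4886 → €1.49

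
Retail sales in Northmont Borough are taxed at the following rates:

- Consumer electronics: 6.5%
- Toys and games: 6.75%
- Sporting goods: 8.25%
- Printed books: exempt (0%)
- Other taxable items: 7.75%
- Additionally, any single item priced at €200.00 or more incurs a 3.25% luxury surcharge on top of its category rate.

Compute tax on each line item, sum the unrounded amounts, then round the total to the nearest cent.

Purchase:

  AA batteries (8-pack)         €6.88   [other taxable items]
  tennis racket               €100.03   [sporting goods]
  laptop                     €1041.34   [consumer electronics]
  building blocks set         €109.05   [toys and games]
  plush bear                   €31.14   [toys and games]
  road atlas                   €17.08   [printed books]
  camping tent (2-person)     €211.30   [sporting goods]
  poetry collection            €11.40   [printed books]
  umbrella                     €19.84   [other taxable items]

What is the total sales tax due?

AA batteries (8-pack) €6.88: other taxable items → 7.75% → €0.5332
Tennis racket €100.03: sporting goods → 8.25% → €8.252475
Laptop €1041.34: consumer electronics → 6.5% + 3.25% surcharge = 9.75% → €101.53065
Building blocks set €109.05: toys and games → 6.75% → €7.360875
Plush bear €31.14: toys and games → 6.75% → €2.10195
Road atlas €17.08: printed books → 0% → €0.00
Camping tent (2-person) €211.30: sporting goods → 8.25% + 3.25% surcharge = 11.5% → €24.2995
Poetry collection €11.40: printed books → 0% → €0.00
Umbrella €19.84: other taxable items → 7.75% → €1.5376
Unrounded tax sum = €145.61625 → €145.62

€145.62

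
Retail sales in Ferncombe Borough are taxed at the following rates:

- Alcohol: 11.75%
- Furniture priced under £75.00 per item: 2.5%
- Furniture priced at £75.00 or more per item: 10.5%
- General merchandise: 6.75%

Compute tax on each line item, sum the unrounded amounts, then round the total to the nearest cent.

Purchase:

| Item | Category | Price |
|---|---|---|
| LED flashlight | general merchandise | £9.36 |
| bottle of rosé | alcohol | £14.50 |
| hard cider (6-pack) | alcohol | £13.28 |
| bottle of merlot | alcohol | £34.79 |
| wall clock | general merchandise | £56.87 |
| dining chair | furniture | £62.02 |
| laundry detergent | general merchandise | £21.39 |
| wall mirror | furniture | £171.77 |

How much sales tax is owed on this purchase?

£32.85

LED flashlight £9.36: general merchandise → 6.75% → £0.6318
Bottle of rosé £14.50: alcohol → 11.75% → £1.70375
Hard cider (6-pack) £13.28: alcohol → 11.75% → £1.5604
Bottle of merlot £34.79: alcohol → 11.75% → £4.087825
Wall clock £56.87: general merchandise → 6.75% → £3.838725
Dining chair £62.02: furniture, under £75.00 → 2.5% → £1.5505
Laundry detergent £21.39: general merchandise → 6.75% → £1.443825
Wall mirror £171.77: furniture, £75.00 or more → 10.5% → £18.03585
Unrounded tax sum = £32.852675 → £32.85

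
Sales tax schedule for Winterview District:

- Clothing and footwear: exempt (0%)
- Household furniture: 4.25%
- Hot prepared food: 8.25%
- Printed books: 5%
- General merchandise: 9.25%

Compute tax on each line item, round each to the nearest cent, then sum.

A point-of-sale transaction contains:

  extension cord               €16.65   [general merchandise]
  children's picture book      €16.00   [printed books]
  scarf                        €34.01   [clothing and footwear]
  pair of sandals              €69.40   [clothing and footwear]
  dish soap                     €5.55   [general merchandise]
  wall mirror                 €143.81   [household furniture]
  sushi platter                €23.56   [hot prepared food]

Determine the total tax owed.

€10.90

Extension cord €16.65: general merchandise → 9.25% → €1.54
Children's picture book €16.00: printed books → 5% → €0.80
Scarf €34.01: clothing and footwear → 0% → €0.00
Pair of sandals €69.40: clothing and footwear → 0% → €0.00
Dish soap €5.55: general merchandise → 9.25% → €0.51
Wall mirror €143.81: household furniture → 4.25% → €6.11
Sushi platter €23.56: hot prepared food → 8.25% → €1.94
Total tax = €1.54 + €0.80 + €0.51 + €6.11 + €1.94 = €10.90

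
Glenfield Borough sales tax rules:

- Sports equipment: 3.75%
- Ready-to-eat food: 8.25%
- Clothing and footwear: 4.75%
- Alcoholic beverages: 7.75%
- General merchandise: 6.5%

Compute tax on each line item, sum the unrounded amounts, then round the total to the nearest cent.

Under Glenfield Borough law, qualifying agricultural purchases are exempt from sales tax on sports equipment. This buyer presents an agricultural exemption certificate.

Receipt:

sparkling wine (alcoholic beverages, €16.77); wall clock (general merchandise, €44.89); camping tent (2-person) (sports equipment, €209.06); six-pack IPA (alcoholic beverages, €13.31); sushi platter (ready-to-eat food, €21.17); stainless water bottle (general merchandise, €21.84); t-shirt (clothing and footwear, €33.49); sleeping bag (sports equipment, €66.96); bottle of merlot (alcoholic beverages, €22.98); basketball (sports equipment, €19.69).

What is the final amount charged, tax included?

€481.95

Sparkling wine €16.77: alcoholic beverages → 7.75% → €1.299675
Wall clock €44.89: general merchandise → 6.5% → €2.91785
Camping tent (2-person) €209.06: sports equipment, buyer-exempt → 0% → €0.00
Six-pack IPA €13.31: alcoholic beverages → 7.75% → €1.031525
Sushi platter €21.17: ready-to-eat food → 8.25% → €1.746525
Stainless water bottle €21.84: general merchandise → 6.5% → €1.4196
T-shirt €33.49: clothing and footwear → 4.75% → €1.590775
Sleeping bag €66.96: sports equipment, buyer-exempt → 0% → €0.00
Bottle of merlot €22.98: alcoholic beverages → 7.75% → €1.78095
Basketball €19.69: sports equipment, buyer-exempt → 0% → €0.00
Subtotal = €470.16; unrounded tax = €11.7869 → €11.79; total due = €481.95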